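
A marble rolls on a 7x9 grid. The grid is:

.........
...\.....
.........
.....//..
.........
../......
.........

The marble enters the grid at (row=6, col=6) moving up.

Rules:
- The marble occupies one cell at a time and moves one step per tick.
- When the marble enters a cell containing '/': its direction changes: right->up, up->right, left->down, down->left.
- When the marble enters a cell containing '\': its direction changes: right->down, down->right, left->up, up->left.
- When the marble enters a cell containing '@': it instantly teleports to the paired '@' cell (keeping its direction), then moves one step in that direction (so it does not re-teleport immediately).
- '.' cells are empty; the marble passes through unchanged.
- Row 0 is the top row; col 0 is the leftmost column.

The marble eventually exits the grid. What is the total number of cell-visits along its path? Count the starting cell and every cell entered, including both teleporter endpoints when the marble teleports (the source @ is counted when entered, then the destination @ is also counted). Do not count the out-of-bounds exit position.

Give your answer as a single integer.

Answer: 6

Derivation:
Step 1: enter (6,6), '.' pass, move up to (5,6)
Step 2: enter (5,6), '.' pass, move up to (4,6)
Step 3: enter (4,6), '.' pass, move up to (3,6)
Step 4: enter (3,6), '/' deflects up->right, move right to (3,7)
Step 5: enter (3,7), '.' pass, move right to (3,8)
Step 6: enter (3,8), '.' pass, move right to (3,9)
Step 7: at (3,9) — EXIT via right edge, pos 3
Path length (cell visits): 6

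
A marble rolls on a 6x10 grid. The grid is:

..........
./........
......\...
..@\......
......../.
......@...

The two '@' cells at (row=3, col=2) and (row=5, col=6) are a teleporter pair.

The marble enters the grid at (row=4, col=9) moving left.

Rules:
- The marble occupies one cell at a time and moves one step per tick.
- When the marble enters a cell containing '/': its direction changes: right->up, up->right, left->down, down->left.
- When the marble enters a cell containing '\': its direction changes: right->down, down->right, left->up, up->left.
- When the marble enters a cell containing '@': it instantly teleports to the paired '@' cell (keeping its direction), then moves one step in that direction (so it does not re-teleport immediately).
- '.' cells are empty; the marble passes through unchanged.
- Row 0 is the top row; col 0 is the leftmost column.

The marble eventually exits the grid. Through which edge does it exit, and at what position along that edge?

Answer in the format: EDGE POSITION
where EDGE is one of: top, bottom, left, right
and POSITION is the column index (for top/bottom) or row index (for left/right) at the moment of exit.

Step 1: enter (4,9), '.' pass, move left to (4,8)
Step 2: enter (4,8), '/' deflects left->down, move down to (5,8)
Step 3: enter (5,8), '.' pass, move down to (6,8)
Step 4: at (6,8) — EXIT via bottom edge, pos 8

Answer: bottom 8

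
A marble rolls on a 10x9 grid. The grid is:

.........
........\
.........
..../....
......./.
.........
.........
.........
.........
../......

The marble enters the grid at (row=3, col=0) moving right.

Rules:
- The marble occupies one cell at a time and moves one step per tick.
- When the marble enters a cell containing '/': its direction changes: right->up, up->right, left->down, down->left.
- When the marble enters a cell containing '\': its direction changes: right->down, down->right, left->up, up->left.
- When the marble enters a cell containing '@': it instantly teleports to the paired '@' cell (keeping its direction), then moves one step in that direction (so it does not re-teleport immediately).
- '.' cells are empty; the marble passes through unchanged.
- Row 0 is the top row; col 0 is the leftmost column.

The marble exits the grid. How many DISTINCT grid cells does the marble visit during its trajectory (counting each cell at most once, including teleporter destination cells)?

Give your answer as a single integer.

Step 1: enter (3,0), '.' pass, move right to (3,1)
Step 2: enter (3,1), '.' pass, move right to (3,2)
Step 3: enter (3,2), '.' pass, move right to (3,3)
Step 4: enter (3,3), '.' pass, move right to (3,4)
Step 5: enter (3,4), '/' deflects right->up, move up to (2,4)
Step 6: enter (2,4), '.' pass, move up to (1,4)
Step 7: enter (1,4), '.' pass, move up to (0,4)
Step 8: enter (0,4), '.' pass, move up to (-1,4)
Step 9: at (-1,4) — EXIT via top edge, pos 4
Distinct cells visited: 8 (path length 8)

Answer: 8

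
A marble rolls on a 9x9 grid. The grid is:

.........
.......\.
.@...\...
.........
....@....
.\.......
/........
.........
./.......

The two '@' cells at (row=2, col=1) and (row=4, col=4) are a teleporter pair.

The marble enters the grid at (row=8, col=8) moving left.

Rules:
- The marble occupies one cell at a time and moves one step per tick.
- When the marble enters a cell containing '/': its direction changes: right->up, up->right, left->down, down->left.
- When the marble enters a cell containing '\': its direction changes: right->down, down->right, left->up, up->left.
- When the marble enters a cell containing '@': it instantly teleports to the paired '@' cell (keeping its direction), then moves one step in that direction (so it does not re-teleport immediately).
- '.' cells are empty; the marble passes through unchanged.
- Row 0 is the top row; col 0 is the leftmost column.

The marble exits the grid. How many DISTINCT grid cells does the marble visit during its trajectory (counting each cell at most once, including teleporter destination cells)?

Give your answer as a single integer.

Step 1: enter (8,8), '.' pass, move left to (8,7)
Step 2: enter (8,7), '.' pass, move left to (8,6)
Step 3: enter (8,6), '.' pass, move left to (8,5)
Step 4: enter (8,5), '.' pass, move left to (8,4)
Step 5: enter (8,4), '.' pass, move left to (8,3)
Step 6: enter (8,3), '.' pass, move left to (8,2)
Step 7: enter (8,2), '.' pass, move left to (8,1)
Step 8: enter (8,1), '/' deflects left->down, move down to (9,1)
Step 9: at (9,1) — EXIT via bottom edge, pos 1
Distinct cells visited: 8 (path length 8)

Answer: 8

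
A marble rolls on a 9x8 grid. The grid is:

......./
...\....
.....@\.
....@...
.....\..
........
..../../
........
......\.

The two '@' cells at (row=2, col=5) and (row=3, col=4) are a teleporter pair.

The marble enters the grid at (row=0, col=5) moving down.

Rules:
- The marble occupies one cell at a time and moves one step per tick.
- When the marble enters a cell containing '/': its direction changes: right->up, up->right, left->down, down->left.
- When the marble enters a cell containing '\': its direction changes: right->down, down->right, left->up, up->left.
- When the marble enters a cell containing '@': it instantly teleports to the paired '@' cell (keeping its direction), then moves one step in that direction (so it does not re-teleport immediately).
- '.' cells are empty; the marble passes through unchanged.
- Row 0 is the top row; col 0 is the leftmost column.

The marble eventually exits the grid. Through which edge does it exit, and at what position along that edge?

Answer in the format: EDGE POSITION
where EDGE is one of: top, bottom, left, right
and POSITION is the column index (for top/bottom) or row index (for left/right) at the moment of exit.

Answer: left 6

Derivation:
Step 1: enter (0,5), '.' pass, move down to (1,5)
Step 2: enter (1,5), '.' pass, move down to (2,5)
Step 3: enter (2,5), '@' teleport (2,5)->(3,4), also enter (3,4), move down to (4,4)
Step 4: enter (4,4), '.' pass, move down to (5,4)
Step 5: enter (5,4), '.' pass, move down to (6,4)
Step 6: enter (6,4), '/' deflects down->left, move left to (6,3)
Step 7: enter (6,3), '.' pass, move left to (6,2)
Step 8: enter (6,2), '.' pass, move left to (6,1)
Step 9: enter (6,1), '.' pass, move left to (6,0)
Step 10: enter (6,0), '.' pass, move left to (6,-1)
Step 11: at (6,-1) — EXIT via left edge, pos 6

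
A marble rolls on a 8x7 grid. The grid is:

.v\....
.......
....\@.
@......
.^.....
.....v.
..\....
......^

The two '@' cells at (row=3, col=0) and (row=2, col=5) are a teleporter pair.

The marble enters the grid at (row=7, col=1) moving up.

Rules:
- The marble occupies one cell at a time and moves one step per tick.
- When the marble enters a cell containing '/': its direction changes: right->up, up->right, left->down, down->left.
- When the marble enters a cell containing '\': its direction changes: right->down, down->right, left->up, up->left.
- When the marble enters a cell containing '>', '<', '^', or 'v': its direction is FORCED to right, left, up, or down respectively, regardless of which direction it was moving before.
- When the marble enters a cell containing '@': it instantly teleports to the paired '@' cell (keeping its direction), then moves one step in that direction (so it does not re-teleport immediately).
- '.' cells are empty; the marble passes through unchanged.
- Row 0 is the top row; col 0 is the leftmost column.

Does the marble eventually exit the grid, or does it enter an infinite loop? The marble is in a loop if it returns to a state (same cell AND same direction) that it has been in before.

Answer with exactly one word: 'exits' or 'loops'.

Answer: loops

Derivation:
Step 1: enter (7,1), '.' pass, move up to (6,1)
Step 2: enter (6,1), '.' pass, move up to (5,1)
Step 3: enter (5,1), '.' pass, move up to (4,1)
Step 4: enter (4,1), '^' forces up->up, move up to (3,1)
Step 5: enter (3,1), '.' pass, move up to (2,1)
Step 6: enter (2,1), '.' pass, move up to (1,1)
Step 7: enter (1,1), '.' pass, move up to (0,1)
Step 8: enter (0,1), 'v' forces up->down, move down to (1,1)
Step 9: enter (1,1), '.' pass, move down to (2,1)
Step 10: enter (2,1), '.' pass, move down to (3,1)
Step 11: enter (3,1), '.' pass, move down to (4,1)
Step 12: enter (4,1), '^' forces down->up, move up to (3,1)
Step 13: at (3,1) dir=up — LOOP DETECTED (seen before)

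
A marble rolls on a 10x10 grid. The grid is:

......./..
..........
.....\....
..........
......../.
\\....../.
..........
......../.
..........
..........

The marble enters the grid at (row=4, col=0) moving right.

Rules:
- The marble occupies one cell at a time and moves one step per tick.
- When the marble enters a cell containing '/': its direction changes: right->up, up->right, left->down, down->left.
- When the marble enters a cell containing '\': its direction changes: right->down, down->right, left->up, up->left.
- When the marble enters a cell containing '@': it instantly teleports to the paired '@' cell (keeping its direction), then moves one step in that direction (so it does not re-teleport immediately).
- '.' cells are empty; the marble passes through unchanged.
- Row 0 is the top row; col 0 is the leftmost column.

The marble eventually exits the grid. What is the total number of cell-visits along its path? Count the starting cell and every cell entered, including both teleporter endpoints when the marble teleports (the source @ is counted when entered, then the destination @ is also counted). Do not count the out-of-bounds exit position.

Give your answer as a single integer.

Step 1: enter (4,0), '.' pass, move right to (4,1)
Step 2: enter (4,1), '.' pass, move right to (4,2)
Step 3: enter (4,2), '.' pass, move right to (4,3)
Step 4: enter (4,3), '.' pass, move right to (4,4)
Step 5: enter (4,4), '.' pass, move right to (4,5)
Step 6: enter (4,5), '.' pass, move right to (4,6)
Step 7: enter (4,6), '.' pass, move right to (4,7)
Step 8: enter (4,7), '.' pass, move right to (4,8)
Step 9: enter (4,8), '/' deflects right->up, move up to (3,8)
Step 10: enter (3,8), '.' pass, move up to (2,8)
Step 11: enter (2,8), '.' pass, move up to (1,8)
Step 12: enter (1,8), '.' pass, move up to (0,8)
Step 13: enter (0,8), '.' pass, move up to (-1,8)
Step 14: at (-1,8) — EXIT via top edge, pos 8
Path length (cell visits): 13

Answer: 13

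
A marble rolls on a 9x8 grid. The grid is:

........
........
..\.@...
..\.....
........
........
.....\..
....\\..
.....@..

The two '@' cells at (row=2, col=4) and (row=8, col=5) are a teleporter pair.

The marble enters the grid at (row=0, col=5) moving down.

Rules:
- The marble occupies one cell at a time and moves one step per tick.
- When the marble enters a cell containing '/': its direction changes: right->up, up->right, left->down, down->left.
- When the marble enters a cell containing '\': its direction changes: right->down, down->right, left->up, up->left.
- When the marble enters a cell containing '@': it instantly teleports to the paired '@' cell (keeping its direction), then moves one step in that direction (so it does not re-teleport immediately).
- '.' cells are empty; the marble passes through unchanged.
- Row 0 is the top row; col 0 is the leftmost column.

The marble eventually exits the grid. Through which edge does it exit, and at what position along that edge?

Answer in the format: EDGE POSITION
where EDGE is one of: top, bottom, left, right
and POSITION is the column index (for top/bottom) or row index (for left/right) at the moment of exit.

Answer: right 6

Derivation:
Step 1: enter (0,5), '.' pass, move down to (1,5)
Step 2: enter (1,5), '.' pass, move down to (2,5)
Step 3: enter (2,5), '.' pass, move down to (3,5)
Step 4: enter (3,5), '.' pass, move down to (4,5)
Step 5: enter (4,5), '.' pass, move down to (5,5)
Step 6: enter (5,5), '.' pass, move down to (6,5)
Step 7: enter (6,5), '\' deflects down->right, move right to (6,6)
Step 8: enter (6,6), '.' pass, move right to (6,7)
Step 9: enter (6,7), '.' pass, move right to (6,8)
Step 10: at (6,8) — EXIT via right edge, pos 6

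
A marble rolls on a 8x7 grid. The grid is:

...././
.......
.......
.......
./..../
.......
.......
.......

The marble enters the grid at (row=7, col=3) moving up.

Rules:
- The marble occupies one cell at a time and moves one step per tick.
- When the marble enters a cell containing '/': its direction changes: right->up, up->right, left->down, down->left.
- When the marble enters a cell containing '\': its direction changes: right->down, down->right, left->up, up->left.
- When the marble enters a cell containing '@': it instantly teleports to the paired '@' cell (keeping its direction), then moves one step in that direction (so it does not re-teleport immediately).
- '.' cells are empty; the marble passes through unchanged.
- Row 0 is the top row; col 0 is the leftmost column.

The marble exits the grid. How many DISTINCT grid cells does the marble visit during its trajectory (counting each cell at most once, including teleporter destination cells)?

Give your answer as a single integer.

Step 1: enter (7,3), '.' pass, move up to (6,3)
Step 2: enter (6,3), '.' pass, move up to (5,3)
Step 3: enter (5,3), '.' pass, move up to (4,3)
Step 4: enter (4,3), '.' pass, move up to (3,3)
Step 5: enter (3,3), '.' pass, move up to (2,3)
Step 6: enter (2,3), '.' pass, move up to (1,3)
Step 7: enter (1,3), '.' pass, move up to (0,3)
Step 8: enter (0,3), '.' pass, move up to (-1,3)
Step 9: at (-1,3) — EXIT via top edge, pos 3
Distinct cells visited: 8 (path length 8)

Answer: 8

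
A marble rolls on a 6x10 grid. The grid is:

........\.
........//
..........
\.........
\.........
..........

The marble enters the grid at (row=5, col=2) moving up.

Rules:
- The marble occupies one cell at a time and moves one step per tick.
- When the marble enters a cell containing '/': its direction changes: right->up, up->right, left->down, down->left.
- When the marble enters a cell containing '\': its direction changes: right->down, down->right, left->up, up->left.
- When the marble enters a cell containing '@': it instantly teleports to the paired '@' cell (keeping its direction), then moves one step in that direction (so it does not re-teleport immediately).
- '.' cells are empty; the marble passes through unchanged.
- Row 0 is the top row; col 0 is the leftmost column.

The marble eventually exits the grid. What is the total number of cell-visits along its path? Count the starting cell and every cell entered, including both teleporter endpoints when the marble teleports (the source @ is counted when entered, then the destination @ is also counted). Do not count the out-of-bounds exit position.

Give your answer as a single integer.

Step 1: enter (5,2), '.' pass, move up to (4,2)
Step 2: enter (4,2), '.' pass, move up to (3,2)
Step 3: enter (3,2), '.' pass, move up to (2,2)
Step 4: enter (2,2), '.' pass, move up to (1,2)
Step 5: enter (1,2), '.' pass, move up to (0,2)
Step 6: enter (0,2), '.' pass, move up to (-1,2)
Step 7: at (-1,2) — EXIT via top edge, pos 2
Path length (cell visits): 6

Answer: 6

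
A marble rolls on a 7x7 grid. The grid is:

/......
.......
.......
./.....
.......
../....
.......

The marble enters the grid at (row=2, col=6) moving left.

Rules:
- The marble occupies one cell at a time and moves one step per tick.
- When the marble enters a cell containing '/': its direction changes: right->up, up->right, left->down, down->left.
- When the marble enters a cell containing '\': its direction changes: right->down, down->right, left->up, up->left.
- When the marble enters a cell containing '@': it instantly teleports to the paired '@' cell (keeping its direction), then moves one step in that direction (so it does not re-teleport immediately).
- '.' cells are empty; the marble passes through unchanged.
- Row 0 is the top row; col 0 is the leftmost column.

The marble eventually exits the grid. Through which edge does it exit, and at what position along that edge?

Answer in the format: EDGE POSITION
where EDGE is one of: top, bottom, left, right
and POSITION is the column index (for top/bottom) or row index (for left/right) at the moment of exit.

Answer: left 2

Derivation:
Step 1: enter (2,6), '.' pass, move left to (2,5)
Step 2: enter (2,5), '.' pass, move left to (2,4)
Step 3: enter (2,4), '.' pass, move left to (2,3)
Step 4: enter (2,3), '.' pass, move left to (2,2)
Step 5: enter (2,2), '.' pass, move left to (2,1)
Step 6: enter (2,1), '.' pass, move left to (2,0)
Step 7: enter (2,0), '.' pass, move left to (2,-1)
Step 8: at (2,-1) — EXIT via left edge, pos 2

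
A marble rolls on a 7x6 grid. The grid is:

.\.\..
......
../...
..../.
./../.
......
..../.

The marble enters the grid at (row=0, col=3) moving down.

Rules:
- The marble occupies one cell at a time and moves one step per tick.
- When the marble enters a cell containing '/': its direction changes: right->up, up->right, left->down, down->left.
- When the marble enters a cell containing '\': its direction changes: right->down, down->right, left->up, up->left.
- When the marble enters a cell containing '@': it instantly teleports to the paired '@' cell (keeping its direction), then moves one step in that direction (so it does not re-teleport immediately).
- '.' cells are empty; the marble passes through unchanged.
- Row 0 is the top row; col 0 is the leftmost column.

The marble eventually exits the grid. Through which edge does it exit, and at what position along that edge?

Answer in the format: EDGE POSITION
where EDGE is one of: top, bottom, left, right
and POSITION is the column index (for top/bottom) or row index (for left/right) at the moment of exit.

Step 1: enter (0,3), '\' deflects down->right, move right to (0,4)
Step 2: enter (0,4), '.' pass, move right to (0,5)
Step 3: enter (0,5), '.' pass, move right to (0,6)
Step 4: at (0,6) — EXIT via right edge, pos 0

Answer: right 0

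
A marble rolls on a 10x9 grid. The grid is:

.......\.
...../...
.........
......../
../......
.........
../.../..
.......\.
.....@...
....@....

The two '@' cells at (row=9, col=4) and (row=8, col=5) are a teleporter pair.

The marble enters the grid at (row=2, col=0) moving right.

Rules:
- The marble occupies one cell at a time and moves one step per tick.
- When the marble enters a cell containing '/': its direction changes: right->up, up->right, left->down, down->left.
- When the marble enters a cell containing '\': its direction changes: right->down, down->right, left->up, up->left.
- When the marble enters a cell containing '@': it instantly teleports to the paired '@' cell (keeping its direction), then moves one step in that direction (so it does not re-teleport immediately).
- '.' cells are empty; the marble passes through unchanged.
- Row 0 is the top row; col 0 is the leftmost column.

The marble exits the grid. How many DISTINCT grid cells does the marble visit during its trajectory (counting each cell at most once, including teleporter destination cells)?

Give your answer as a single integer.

Answer: 9

Derivation:
Step 1: enter (2,0), '.' pass, move right to (2,1)
Step 2: enter (2,1), '.' pass, move right to (2,2)
Step 3: enter (2,2), '.' pass, move right to (2,3)
Step 4: enter (2,3), '.' pass, move right to (2,4)
Step 5: enter (2,4), '.' pass, move right to (2,5)
Step 6: enter (2,5), '.' pass, move right to (2,6)
Step 7: enter (2,6), '.' pass, move right to (2,7)
Step 8: enter (2,7), '.' pass, move right to (2,8)
Step 9: enter (2,8), '.' pass, move right to (2,9)
Step 10: at (2,9) — EXIT via right edge, pos 2
Distinct cells visited: 9 (path length 9)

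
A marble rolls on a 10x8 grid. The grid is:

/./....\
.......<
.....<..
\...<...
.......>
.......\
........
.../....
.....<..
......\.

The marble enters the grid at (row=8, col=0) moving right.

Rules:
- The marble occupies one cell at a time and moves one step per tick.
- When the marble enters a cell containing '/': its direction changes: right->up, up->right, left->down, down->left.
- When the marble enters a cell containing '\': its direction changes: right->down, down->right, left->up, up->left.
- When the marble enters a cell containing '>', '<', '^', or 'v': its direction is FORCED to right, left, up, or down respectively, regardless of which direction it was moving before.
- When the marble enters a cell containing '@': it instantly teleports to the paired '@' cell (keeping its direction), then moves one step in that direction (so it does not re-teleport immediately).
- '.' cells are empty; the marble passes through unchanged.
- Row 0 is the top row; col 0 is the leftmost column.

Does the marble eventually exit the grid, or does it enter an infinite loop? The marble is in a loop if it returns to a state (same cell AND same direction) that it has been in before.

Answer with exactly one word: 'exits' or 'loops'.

Answer: exits

Derivation:
Step 1: enter (8,0), '.' pass, move right to (8,1)
Step 2: enter (8,1), '.' pass, move right to (8,2)
Step 3: enter (8,2), '.' pass, move right to (8,3)
Step 4: enter (8,3), '.' pass, move right to (8,4)
Step 5: enter (8,4), '.' pass, move right to (8,5)
Step 6: enter (8,5), '<' forces right->left, move left to (8,4)
Step 7: enter (8,4), '.' pass, move left to (8,3)
Step 8: enter (8,3), '.' pass, move left to (8,2)
Step 9: enter (8,2), '.' pass, move left to (8,1)
Step 10: enter (8,1), '.' pass, move left to (8,0)
Step 11: enter (8,0), '.' pass, move left to (8,-1)
Step 12: at (8,-1) — EXIT via left edge, pos 8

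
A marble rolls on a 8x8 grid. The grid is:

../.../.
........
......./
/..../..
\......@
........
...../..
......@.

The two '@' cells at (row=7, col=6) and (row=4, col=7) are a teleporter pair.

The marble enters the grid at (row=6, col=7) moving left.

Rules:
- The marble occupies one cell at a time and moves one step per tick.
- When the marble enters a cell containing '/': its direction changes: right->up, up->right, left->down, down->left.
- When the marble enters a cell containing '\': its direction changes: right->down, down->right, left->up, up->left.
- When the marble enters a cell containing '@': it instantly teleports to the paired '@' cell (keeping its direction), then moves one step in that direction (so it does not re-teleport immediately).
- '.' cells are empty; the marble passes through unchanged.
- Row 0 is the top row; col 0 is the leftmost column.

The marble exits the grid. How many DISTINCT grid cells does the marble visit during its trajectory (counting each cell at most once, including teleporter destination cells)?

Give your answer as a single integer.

Answer: 4

Derivation:
Step 1: enter (6,7), '.' pass, move left to (6,6)
Step 2: enter (6,6), '.' pass, move left to (6,5)
Step 3: enter (6,5), '/' deflects left->down, move down to (7,5)
Step 4: enter (7,5), '.' pass, move down to (8,5)
Step 5: at (8,5) — EXIT via bottom edge, pos 5
Distinct cells visited: 4 (path length 4)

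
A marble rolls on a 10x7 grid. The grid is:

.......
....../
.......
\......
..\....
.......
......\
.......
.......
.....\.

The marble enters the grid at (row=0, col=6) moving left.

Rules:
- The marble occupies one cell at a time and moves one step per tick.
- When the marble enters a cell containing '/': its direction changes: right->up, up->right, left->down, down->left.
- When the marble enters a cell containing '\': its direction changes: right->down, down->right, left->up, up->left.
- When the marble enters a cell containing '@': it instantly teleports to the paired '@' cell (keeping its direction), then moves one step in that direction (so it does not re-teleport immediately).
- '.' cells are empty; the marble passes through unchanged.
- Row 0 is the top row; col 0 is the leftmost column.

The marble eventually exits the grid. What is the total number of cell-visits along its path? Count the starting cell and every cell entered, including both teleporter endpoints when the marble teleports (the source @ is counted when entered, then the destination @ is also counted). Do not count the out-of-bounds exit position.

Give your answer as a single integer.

Answer: 7

Derivation:
Step 1: enter (0,6), '.' pass, move left to (0,5)
Step 2: enter (0,5), '.' pass, move left to (0,4)
Step 3: enter (0,4), '.' pass, move left to (0,3)
Step 4: enter (0,3), '.' pass, move left to (0,2)
Step 5: enter (0,2), '.' pass, move left to (0,1)
Step 6: enter (0,1), '.' pass, move left to (0,0)
Step 7: enter (0,0), '.' pass, move left to (0,-1)
Step 8: at (0,-1) — EXIT via left edge, pos 0
Path length (cell visits): 7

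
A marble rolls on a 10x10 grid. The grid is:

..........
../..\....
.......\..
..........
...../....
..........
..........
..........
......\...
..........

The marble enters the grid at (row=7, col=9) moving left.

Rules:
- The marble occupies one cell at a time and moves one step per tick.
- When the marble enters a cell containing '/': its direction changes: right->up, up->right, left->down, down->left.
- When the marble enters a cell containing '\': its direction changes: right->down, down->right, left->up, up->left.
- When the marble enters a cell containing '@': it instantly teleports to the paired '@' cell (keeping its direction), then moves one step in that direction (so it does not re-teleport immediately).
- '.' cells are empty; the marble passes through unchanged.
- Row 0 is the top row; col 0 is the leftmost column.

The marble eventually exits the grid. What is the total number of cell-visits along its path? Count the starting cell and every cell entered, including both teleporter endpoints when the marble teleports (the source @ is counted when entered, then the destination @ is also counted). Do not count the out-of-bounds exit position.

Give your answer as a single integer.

Step 1: enter (7,9), '.' pass, move left to (7,8)
Step 2: enter (7,8), '.' pass, move left to (7,7)
Step 3: enter (7,7), '.' pass, move left to (7,6)
Step 4: enter (7,6), '.' pass, move left to (7,5)
Step 5: enter (7,5), '.' pass, move left to (7,4)
Step 6: enter (7,4), '.' pass, move left to (7,3)
Step 7: enter (7,3), '.' pass, move left to (7,2)
Step 8: enter (7,2), '.' pass, move left to (7,1)
Step 9: enter (7,1), '.' pass, move left to (7,0)
Step 10: enter (7,0), '.' pass, move left to (7,-1)
Step 11: at (7,-1) — EXIT via left edge, pos 7
Path length (cell visits): 10

Answer: 10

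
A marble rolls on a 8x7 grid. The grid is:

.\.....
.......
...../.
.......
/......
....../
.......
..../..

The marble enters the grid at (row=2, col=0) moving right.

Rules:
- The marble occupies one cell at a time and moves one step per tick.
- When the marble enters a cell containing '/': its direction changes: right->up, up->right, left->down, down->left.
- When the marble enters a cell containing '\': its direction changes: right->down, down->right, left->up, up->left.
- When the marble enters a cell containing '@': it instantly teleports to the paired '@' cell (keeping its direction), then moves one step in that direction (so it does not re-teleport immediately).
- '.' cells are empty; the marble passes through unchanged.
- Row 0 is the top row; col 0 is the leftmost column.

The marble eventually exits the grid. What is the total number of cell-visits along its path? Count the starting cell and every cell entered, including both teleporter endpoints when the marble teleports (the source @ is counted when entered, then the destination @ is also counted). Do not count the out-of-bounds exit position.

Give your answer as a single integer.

Step 1: enter (2,0), '.' pass, move right to (2,1)
Step 2: enter (2,1), '.' pass, move right to (2,2)
Step 3: enter (2,2), '.' pass, move right to (2,3)
Step 4: enter (2,3), '.' pass, move right to (2,4)
Step 5: enter (2,4), '.' pass, move right to (2,5)
Step 6: enter (2,5), '/' deflects right->up, move up to (1,5)
Step 7: enter (1,5), '.' pass, move up to (0,5)
Step 8: enter (0,5), '.' pass, move up to (-1,5)
Step 9: at (-1,5) — EXIT via top edge, pos 5
Path length (cell visits): 8

Answer: 8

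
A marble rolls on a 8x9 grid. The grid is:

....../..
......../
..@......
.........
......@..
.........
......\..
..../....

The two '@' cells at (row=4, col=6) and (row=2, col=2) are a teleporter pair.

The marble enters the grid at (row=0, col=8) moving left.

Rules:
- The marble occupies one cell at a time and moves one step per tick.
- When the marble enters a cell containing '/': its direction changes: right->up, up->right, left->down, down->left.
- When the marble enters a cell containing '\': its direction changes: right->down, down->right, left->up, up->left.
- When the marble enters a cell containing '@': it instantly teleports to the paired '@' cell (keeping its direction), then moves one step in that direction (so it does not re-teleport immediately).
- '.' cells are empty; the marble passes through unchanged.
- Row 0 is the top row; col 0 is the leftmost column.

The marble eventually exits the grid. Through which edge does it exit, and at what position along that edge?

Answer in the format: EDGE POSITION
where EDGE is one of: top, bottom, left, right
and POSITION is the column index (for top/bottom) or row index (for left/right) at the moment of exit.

Step 1: enter (0,8), '.' pass, move left to (0,7)
Step 2: enter (0,7), '.' pass, move left to (0,6)
Step 3: enter (0,6), '/' deflects left->down, move down to (1,6)
Step 4: enter (1,6), '.' pass, move down to (2,6)
Step 5: enter (2,6), '.' pass, move down to (3,6)
Step 6: enter (3,6), '.' pass, move down to (4,6)
Step 7: enter (4,6), '@' teleport (4,6)->(2,2), also enter (2,2), move down to (3,2)
Step 8: enter (3,2), '.' pass, move down to (4,2)
Step 9: enter (4,2), '.' pass, move down to (5,2)
Step 10: enter (5,2), '.' pass, move down to (6,2)
Step 11: enter (6,2), '.' pass, move down to (7,2)
Step 12: enter (7,2), '.' pass, move down to (8,2)
Step 13: at (8,2) — EXIT via bottom edge, pos 2

Answer: bottom 2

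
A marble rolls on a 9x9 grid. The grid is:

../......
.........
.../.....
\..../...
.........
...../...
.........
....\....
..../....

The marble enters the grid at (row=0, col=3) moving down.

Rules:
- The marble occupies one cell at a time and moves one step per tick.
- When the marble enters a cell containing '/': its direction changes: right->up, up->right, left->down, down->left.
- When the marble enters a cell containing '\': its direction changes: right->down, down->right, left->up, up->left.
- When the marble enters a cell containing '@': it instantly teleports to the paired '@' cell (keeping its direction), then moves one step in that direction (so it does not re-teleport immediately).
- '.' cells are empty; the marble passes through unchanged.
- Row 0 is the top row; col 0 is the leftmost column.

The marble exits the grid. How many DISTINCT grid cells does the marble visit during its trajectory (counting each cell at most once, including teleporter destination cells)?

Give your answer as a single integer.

Step 1: enter (0,3), '.' pass, move down to (1,3)
Step 2: enter (1,3), '.' pass, move down to (2,3)
Step 3: enter (2,3), '/' deflects down->left, move left to (2,2)
Step 4: enter (2,2), '.' pass, move left to (2,1)
Step 5: enter (2,1), '.' pass, move left to (2,0)
Step 6: enter (2,0), '.' pass, move left to (2,-1)
Step 7: at (2,-1) — EXIT via left edge, pos 2
Distinct cells visited: 6 (path length 6)

Answer: 6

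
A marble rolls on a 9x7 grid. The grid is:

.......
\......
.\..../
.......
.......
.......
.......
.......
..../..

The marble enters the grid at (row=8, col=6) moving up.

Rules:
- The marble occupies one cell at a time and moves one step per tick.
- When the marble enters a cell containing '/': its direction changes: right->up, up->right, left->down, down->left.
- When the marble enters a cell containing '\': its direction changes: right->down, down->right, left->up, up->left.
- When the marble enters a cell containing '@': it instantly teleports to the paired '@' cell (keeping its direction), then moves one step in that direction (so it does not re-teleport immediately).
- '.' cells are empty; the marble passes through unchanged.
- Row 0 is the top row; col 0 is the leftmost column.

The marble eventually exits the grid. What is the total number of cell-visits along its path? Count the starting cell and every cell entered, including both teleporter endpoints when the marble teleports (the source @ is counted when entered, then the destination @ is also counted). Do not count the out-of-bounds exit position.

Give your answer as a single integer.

Answer: 7

Derivation:
Step 1: enter (8,6), '.' pass, move up to (7,6)
Step 2: enter (7,6), '.' pass, move up to (6,6)
Step 3: enter (6,6), '.' pass, move up to (5,6)
Step 4: enter (5,6), '.' pass, move up to (4,6)
Step 5: enter (4,6), '.' pass, move up to (3,6)
Step 6: enter (3,6), '.' pass, move up to (2,6)
Step 7: enter (2,6), '/' deflects up->right, move right to (2,7)
Step 8: at (2,7) — EXIT via right edge, pos 2
Path length (cell visits): 7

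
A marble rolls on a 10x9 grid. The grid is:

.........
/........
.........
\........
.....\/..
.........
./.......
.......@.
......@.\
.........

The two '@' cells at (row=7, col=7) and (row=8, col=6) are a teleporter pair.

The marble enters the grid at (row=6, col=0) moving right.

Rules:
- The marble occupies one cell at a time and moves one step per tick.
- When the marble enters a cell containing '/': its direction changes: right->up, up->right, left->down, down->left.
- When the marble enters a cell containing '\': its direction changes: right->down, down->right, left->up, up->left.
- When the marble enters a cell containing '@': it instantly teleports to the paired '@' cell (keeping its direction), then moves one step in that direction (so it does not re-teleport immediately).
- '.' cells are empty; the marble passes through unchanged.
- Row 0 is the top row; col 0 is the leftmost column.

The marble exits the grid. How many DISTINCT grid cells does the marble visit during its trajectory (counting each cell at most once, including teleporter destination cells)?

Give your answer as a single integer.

Step 1: enter (6,0), '.' pass, move right to (6,1)
Step 2: enter (6,1), '/' deflects right->up, move up to (5,1)
Step 3: enter (5,1), '.' pass, move up to (4,1)
Step 4: enter (4,1), '.' pass, move up to (3,1)
Step 5: enter (3,1), '.' pass, move up to (2,1)
Step 6: enter (2,1), '.' pass, move up to (1,1)
Step 7: enter (1,1), '.' pass, move up to (0,1)
Step 8: enter (0,1), '.' pass, move up to (-1,1)
Step 9: at (-1,1) — EXIT via top edge, pos 1
Distinct cells visited: 8 (path length 8)

Answer: 8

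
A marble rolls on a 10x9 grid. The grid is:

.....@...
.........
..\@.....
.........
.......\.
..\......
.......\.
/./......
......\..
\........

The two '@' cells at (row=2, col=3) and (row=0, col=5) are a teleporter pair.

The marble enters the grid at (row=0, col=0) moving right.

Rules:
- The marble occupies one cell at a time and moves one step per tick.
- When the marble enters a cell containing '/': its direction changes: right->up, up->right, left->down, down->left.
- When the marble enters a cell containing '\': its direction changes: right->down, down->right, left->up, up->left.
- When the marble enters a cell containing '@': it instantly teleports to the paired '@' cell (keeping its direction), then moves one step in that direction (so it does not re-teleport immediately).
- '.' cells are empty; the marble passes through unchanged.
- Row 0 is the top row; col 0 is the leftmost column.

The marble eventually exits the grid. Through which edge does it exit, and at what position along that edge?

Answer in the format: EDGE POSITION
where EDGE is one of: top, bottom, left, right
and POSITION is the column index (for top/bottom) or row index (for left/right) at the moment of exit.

Step 1: enter (0,0), '.' pass, move right to (0,1)
Step 2: enter (0,1), '.' pass, move right to (0,2)
Step 3: enter (0,2), '.' pass, move right to (0,3)
Step 4: enter (0,3), '.' pass, move right to (0,4)
Step 5: enter (0,4), '.' pass, move right to (0,5)
Step 6: enter (0,5), '@' teleport (0,5)->(2,3), also enter (2,3), move right to (2,4)
Step 7: enter (2,4), '.' pass, move right to (2,5)
Step 8: enter (2,5), '.' pass, move right to (2,6)
Step 9: enter (2,6), '.' pass, move right to (2,7)
Step 10: enter (2,7), '.' pass, move right to (2,8)
Step 11: enter (2,8), '.' pass, move right to (2,9)
Step 12: at (2,9) — EXIT via right edge, pos 2

Answer: right 2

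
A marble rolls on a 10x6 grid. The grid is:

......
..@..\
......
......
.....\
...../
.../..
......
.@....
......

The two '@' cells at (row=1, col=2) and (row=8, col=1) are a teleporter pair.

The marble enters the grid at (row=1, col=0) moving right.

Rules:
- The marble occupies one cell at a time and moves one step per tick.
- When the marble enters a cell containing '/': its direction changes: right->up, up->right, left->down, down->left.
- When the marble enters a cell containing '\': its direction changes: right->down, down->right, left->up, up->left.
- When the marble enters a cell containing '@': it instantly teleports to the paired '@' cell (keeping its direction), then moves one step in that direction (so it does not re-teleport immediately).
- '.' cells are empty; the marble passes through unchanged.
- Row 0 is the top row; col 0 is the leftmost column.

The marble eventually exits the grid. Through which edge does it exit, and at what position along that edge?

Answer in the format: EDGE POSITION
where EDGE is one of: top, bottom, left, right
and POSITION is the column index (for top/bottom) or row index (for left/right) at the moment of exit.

Answer: right 8

Derivation:
Step 1: enter (1,0), '.' pass, move right to (1,1)
Step 2: enter (1,1), '.' pass, move right to (1,2)
Step 3: enter (1,2), '@' teleport (1,2)->(8,1), also enter (8,1), move right to (8,2)
Step 4: enter (8,2), '.' pass, move right to (8,3)
Step 5: enter (8,3), '.' pass, move right to (8,4)
Step 6: enter (8,4), '.' pass, move right to (8,5)
Step 7: enter (8,5), '.' pass, move right to (8,6)
Step 8: at (8,6) — EXIT via right edge, pos 8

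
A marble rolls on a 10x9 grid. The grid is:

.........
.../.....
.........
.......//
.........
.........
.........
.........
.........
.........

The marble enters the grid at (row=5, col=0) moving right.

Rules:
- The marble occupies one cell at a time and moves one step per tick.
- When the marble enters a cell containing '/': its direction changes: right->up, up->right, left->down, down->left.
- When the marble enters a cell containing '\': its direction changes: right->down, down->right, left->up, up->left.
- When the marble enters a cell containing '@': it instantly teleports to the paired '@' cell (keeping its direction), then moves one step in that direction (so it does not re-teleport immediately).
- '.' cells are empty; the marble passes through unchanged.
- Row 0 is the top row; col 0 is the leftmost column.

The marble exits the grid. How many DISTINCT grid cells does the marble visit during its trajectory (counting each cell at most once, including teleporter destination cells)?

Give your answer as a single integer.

Answer: 9

Derivation:
Step 1: enter (5,0), '.' pass, move right to (5,1)
Step 2: enter (5,1), '.' pass, move right to (5,2)
Step 3: enter (5,2), '.' pass, move right to (5,3)
Step 4: enter (5,3), '.' pass, move right to (5,4)
Step 5: enter (5,4), '.' pass, move right to (5,5)
Step 6: enter (5,5), '.' pass, move right to (5,6)
Step 7: enter (5,6), '.' pass, move right to (5,7)
Step 8: enter (5,7), '.' pass, move right to (5,8)
Step 9: enter (5,8), '.' pass, move right to (5,9)
Step 10: at (5,9) — EXIT via right edge, pos 5
Distinct cells visited: 9 (path length 9)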